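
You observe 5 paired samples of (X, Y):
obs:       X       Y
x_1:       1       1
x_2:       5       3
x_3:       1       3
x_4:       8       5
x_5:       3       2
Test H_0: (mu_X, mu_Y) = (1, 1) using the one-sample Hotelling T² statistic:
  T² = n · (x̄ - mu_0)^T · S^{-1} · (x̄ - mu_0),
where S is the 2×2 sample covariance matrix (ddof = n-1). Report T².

Step 1 — sample mean vector:
  mean(X) = (1 + 5 + 1 + 8 + 3) / 5 = 18/5 = 3.6
  mean(Y) = (1 + 3 + 3 + 5 + 2) / 5 = 14/5 = 2.8
  x̄ = (3.6, 2.8),  deviation x̄ - mu_0 = (3.6, 2.8) - (1, 1) = (2.6, 1.8).

Step 2 — sample covariance matrix, S[i,j] = (1/(n-1)) · Σ_k (x_{k,i} - mean_i) · (x_{k,j} - mean_j), divisor n-1 = 4:
  S[X,X] = ((-2.6)·(-2.6) + (1.4)·(1.4) + (-2.6)·(-2.6) + (4.4)·(4.4) + (-0.6)·(-0.6)) / 4 = 35.2/4 = 8.8
  S[X,Y] = ((-2.6)·(-1.8) + (1.4)·(0.2) + (-2.6)·(0.2) + (4.4)·(2.2) + (-0.6)·(-0.8)) / 4 = 14.6/4 = 3.65
  S[Y,Y] = ((-1.8)·(-1.8) + (0.2)·(0.2) + (0.2)·(0.2) + (2.2)·(2.2) + (-0.8)·(-0.8)) / 4 = 8.8/4 = 2.2
  S = [[8.8, 3.65],
 [3.65, 2.2]].

Step 3 — invert S. det(S) = 8.8·2.2 - (3.65)² = 6.0375.
  S^{-1} = (1/det) · [[d, -b], [-b, a]] = [[0.3644, -0.6046],
 [-0.6046, 1.4576]].

Step 4 — quadratic form (x̄ - mu_0)^T · S^{-1} · (x̄ - mu_0):
  S^{-1} · (x̄ - mu_0) = (-0.1408, 1.0518),
  (x̄ - mu_0)^T · [...] = (2.6)·(-0.1408) + (1.8)·(1.0518) = 1.5271.

Step 5 — scale by n: T² = 5 · 1.5271 = 7.6356.

T² ≈ 7.6356


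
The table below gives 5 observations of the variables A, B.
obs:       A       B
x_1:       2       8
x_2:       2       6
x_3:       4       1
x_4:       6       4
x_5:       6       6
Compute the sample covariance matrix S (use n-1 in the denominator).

Step 1 — column means:
  mean(A) = (2 + 2 + 4 + 6 + 6) / 5 = 20/5 = 4
  mean(B) = (8 + 6 + 1 + 4 + 6) / 5 = 25/5 = 5

Step 2 — sample covariance S[i,j] = (1/(n-1)) · Σ_k (x_{k,i} - mean_i) · (x_{k,j} - mean_j), with n-1 = 4.
  S[A,A] = ((-2)·(-2) + (-2)·(-2) + (0)·(0) + (2)·(2) + (2)·(2)) / 4 = 16/4 = 4
  S[A,B] = ((-2)·(3) + (-2)·(1) + (0)·(-4) + (2)·(-1) + (2)·(1)) / 4 = -8/4 = -2
  S[B,B] = ((3)·(3) + (1)·(1) + (-4)·(-4) + (-1)·(-1) + (1)·(1)) / 4 = 28/4 = 7

S is symmetric (S[j,i] = S[i,j]). Assembling:

S = [[4, -2],
 [-2, 7]]


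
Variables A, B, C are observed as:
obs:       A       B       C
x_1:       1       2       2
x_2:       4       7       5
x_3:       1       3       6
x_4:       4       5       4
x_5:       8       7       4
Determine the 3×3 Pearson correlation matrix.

Step 1 — column means:
  mean(A) = (1 + 4 + 1 + 4 + 8) / 5 = 18/5 = 3.6
  mean(B) = (2 + 7 + 3 + 5 + 7) / 5 = 24/5 = 4.8
  mean(C) = (2 + 5 + 6 + 4 + 4) / 5 = 21/5 = 4.2

Step 2 — sample variances and covariances s[i,j] = (1/(n-1)) · Σ_k (x_{k,i} - mean_i) · (x_{k,j} - mean_j), with n-1 = 4:
  s[A,A] = ((-2.6)·(-2.6) + (0.4)·(0.4) + (-2.6)·(-2.6) + (0.4)·(0.4) + (4.4)·(4.4)) / 4 = 33.2/4 = 8.3
  s[A,B] = ((-2.6)·(-2.8) + (0.4)·(2.2) + (-2.6)·(-1.8) + (0.4)·(0.2) + (4.4)·(2.2)) / 4 = 22.6/4 = 5.65
  s[A,C] = ((-2.6)·(-2.2) + (0.4)·(0.8) + (-2.6)·(1.8) + (0.4)·(-0.2) + (4.4)·(-0.2)) / 4 = 0.4/4 = 0.1
  s[B,B] = ((-2.8)·(-2.8) + (2.2)·(2.2) + (-1.8)·(-1.8) + (0.2)·(0.2) + (2.2)·(2.2)) / 4 = 20.8/4 = 5.2
  s[B,C] = ((-2.8)·(-2.2) + (2.2)·(0.8) + (-1.8)·(1.8) + (0.2)·(-0.2) + (2.2)·(-0.2)) / 4 = 4.2/4 = 1.05
  s[C,C] = ((-2.2)·(-2.2) + (0.8)·(0.8) + (1.8)·(1.8) + (-0.2)·(-0.2) + (-0.2)·(-0.2)) / 4 = 8.8/4 = 2.2
  Sample standard deviations s_i = √(s[i,i]):
  s(A) = √(8.3) = 2.881
  s(B) = √(5.2) = 2.2804
  s(C) = √(2.2) = 1.4832

Step 3 — r_{ij} = s_{ij} / (s_i · s_j):
  r[A,A] = 1 (diagonal).
  r[A,B] = 5.65 / (2.881 · 2.2804) = 5.65 / 6.5696 = 0.86
  r[A,C] = 0.1 / (2.881 · 1.4832) = 0.1 / 4.2732 = 0.0234
  r[B,B] = 1 (diagonal).
  r[B,C] = 1.05 / (2.2804 · 1.4832) = 1.05 / 3.3823 = 0.3104
  r[C,C] = 1 (diagonal).

R is symmetric with unit diagonal. Assembling:

R = [[1, 0.86, 0.0234],
 [0.86, 1, 0.3104],
 [0.0234, 0.3104, 1]]


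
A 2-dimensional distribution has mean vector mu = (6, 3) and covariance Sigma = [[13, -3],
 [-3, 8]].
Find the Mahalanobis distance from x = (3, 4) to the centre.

Step 1 — centre the observation: (x - mu) = (-3, 1).

Step 2 — invert Sigma. det(Sigma) = 13·8 - (-3)² = 95.
  Sigma^{-1} = (1/det) · [[d, -b], [-b, a]] = [[0.0842, 0.0316],
 [0.0316, 0.1368]].

Step 3 — form the quadratic (x - mu)^T · Sigma^{-1} · (x - mu):
  Sigma^{-1} · (x - mu) = (-0.2211, 0.0421).
  (x - mu)^T · [Sigma^{-1} · (x - mu)] = (-3)·(-0.2211) + (1)·(0.0421) = 0.7053.

Step 4 — take square root: d = √(0.7053) ≈ 0.8398.

d(x, mu) = √(0.7053) ≈ 0.8398


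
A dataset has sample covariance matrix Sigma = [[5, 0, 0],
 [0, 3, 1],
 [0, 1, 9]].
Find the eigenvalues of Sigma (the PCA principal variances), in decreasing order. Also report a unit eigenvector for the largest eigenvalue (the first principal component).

Step 1 — characteristic polynomial p(λ) = det(λI - Sigma) = λ³ - tr·λ² + c_1·λ - det, where tr = trace, c_1 = sum of the principal 2×2 minors, det = det(Sigma):
  tr = 5 + 3 + 9 = 17,
  c_1 = (5·3 - (0)²) + (5·9 - (0)²) + (3·9 - (1)²) = 15 + 45 + 26 = 86,
  det = 5·(3·9 - (1)²) - (0)·((0)·9 - (1)·(0)) + (0)·((0)·(1) - 3·(0)) = 5·(26) - (0)·(0) + (0)·(0) = 130.
  So p(λ) = λ³ - 17λ² + 86λ - 130.
Step 2 — look for an integer root (rational root theorem: any rational root is an integer divisor of 130). Testing λ = 5:
  p(5) = 125 - 425 + 430 - 130 = 0  ✓
  Dividing out (λ - 5): p(λ) = (λ - 5)(λ² - 12λ + 26).
Step 3 — remaining eigenvalues from the quadratic λ² - 12λ + 26 = 0:
  Δ = 12² - 4·26 = 144 - 104 = 40,  λ = (12 ± √40)/2 = (12 ± 6.3246)/2 ≈ 9.1623 or 2.8377.
  Sorted: λ_1 = 9.1623,  λ_2 = 5,  λ_3 = 2.8377  (check: sum = 17 = tr ✓).

Step 4 — unit eigenvector for λ_1 ≈ 9.1623: v spans the null space of (Sigma - λ_1 I), whose rows are
  r_1 = (-4.1623, 0, 0),  r_2 = (0, -6.1623, 1),  r_3 = (0, 1, -0.1623).
  v is orthogonal to every row, so take v ∝ r_1 × r_2 = ((0)·(1) - (0)·(-6.1623), (0)·(0) - (-4.1623)·(1), (-4.1623)·(-6.1623) - (0)·(0)) ≈ (0, 4.1623, 25.6491).
  Let u = (0, 4.1623, 25.6491).
  ||u|| = √((0)² + (4.1623)² + (25.6491)²) = √(675.2014) ≈ 25.9846,  v_1 = u/||u|| ≈ (0, 0.1602, 0.9871) (||v_1|| = 1).

λ_1 = 9.1623,  λ_2 = 5,  λ_3 = 2.8377;  v_1 ≈ (0, 0.1602, 0.9871)


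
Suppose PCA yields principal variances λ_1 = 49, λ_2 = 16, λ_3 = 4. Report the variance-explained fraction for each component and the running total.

Step 1 — total variance = trace(Sigma) = Σ λ_i = 49 + 16 + 4 = 69.

Step 2 — fraction explained by component i = λ_i / Σ λ:
  PC1: 49/69 = 0.7101
  PC2: 16/69 = 0.2319
  PC3: 4/69 = 0.058

Step 3 — cumulative fraction after k components = (λ_1 + ... + λ_k) / Σ λ:
  k = 1: 49/69 = 0.7101
  k = 2: (49 + 16)/69 = 65/69 = 0.942
  k = 3: (49 + 16 + 4)/69 = 69/69 = 1

Summary (fraction, with percent):

explained: PC1 0.7101 (71.01%), PC2 0.2319 (23.19%), PC3 0.058 (5.8%);  cumulative: 0.7101, 0.942, 1


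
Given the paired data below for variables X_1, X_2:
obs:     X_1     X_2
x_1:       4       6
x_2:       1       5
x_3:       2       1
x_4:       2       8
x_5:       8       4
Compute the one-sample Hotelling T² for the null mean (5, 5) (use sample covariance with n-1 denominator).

Step 1 — sample mean vector:
  mean(X_1) = (4 + 1 + 2 + 2 + 8) / 5 = 17/5 = 3.4
  mean(X_2) = (6 + 5 + 1 + 8 + 4) / 5 = 24/5 = 4.8
  x̄ = (3.4, 4.8),  deviation x̄ - mu_0 = (3.4, 4.8) - (5, 5) = (-1.6, -0.2).

Step 2 — sample covariance matrix, S[i,j] = (1/(n-1)) · Σ_k (x_{k,i} - mean_i) · (x_{k,j} - mean_j), divisor n-1 = 4:
  S[X_1,X_1] = ((0.6)·(0.6) + (-2.4)·(-2.4) + (-1.4)·(-1.4) + (-1.4)·(-1.4) + (4.6)·(4.6)) / 4 = 31.2/4 = 7.8
  S[X_1,X_2] = ((0.6)·(1.2) + (-2.4)·(0.2) + (-1.4)·(-3.8) + (-1.4)·(3.2) + (4.6)·(-0.8)) / 4 = -2.6/4 = -0.65
  S[X_2,X_2] = ((1.2)·(1.2) + (0.2)·(0.2) + (-3.8)·(-3.8) + (3.2)·(3.2) + (-0.8)·(-0.8)) / 4 = 26.8/4 = 6.7
  S = [[7.8, -0.65],
 [-0.65, 6.7]].

Step 3 — invert S. det(S) = 7.8·6.7 - (-0.65)² = 51.8375.
  S^{-1} = (1/det) · [[d, -b], [-b, a]] = [[0.1293, 0.0125],
 [0.0125, 0.1505]].

Step 4 — quadratic form (x̄ - mu_0)^T · S^{-1} · (x̄ - mu_0):
  S^{-1} · (x̄ - mu_0) = (-0.2093, -0.0502),
  (x̄ - mu_0)^T · [...] = (-1.6)·(-0.2093) + (-0.2)·(-0.0502) = 0.3449.

Step 5 — scale by n: T² = 5 · 0.3449 = 1.7246.

T² ≈ 1.7246


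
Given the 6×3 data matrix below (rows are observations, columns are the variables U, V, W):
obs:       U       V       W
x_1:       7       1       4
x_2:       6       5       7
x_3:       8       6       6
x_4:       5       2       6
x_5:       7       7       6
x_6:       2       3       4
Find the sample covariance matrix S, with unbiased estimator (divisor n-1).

Step 1 — column means:
  mean(U) = (7 + 6 + 8 + 5 + 7 + 2) / 6 = 35/6 = 5.8333
  mean(V) = (1 + 5 + 6 + 2 + 7 + 3) / 6 = 24/6 = 4
  mean(W) = (4 + 7 + 6 + 6 + 6 + 4) / 6 = 33/6 = 5.5

Step 2 — sample covariance S[i,j] = (1/(n-1)) · Σ_k (x_{k,i} - mean_i) · (x_{k,j} - mean_j), with n-1 = 5.
  S[U,U] = ((1.1667)·(1.1667) + (0.1667)·(0.1667) + (2.1667)·(2.1667) + (-0.8333)·(-0.8333) + (1.1667)·(1.1667) + (-3.8333)·(-3.8333)) / 5 = 22.8333/5 = 4.5667
  S[U,V] = ((1.1667)·(-3) + (0.1667)·(1) + (2.1667)·(2) + (-0.8333)·(-2) + (1.1667)·(3) + (-3.8333)·(-1)) / 5 = 10/5 = 2
  S[U,W] = ((1.1667)·(-1.5) + (0.1667)·(1.5) + (2.1667)·(0.5) + (-0.8333)·(0.5) + (1.1667)·(0.5) + (-3.8333)·(-1.5)) / 5 = 5.5/5 = 1.1
  S[V,V] = ((-3)·(-3) + (1)·(1) + (2)·(2) + (-2)·(-2) + (3)·(3) + (-1)·(-1)) / 5 = 28/5 = 5.6
  S[V,W] = ((-3)·(-1.5) + (1)·(1.5) + (2)·(0.5) + (-2)·(0.5) + (3)·(0.5) + (-1)·(-1.5)) / 5 = 9/5 = 1.8
  S[W,W] = ((-1.5)·(-1.5) + (1.5)·(1.5) + (0.5)·(0.5) + (0.5)·(0.5) + (0.5)·(0.5) + (-1.5)·(-1.5)) / 5 = 7.5/5 = 1.5

S is symmetric (S[j,i] = S[i,j]). Assembling:

S = [[4.5667, 2, 1.1],
 [2, 5.6, 1.8],
 [1.1, 1.8, 1.5]]


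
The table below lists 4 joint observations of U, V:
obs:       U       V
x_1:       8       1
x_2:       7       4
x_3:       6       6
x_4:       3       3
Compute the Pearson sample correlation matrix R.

Step 1 — column means:
  mean(U) = (8 + 7 + 6 + 3) / 4 = 24/4 = 6
  mean(V) = (1 + 4 + 6 + 3) / 4 = 14/4 = 3.5

Step 2 — sample variances and covariances s[i,j] = (1/(n-1)) · Σ_k (x_{k,i} - mean_i) · (x_{k,j} - mean_j), with n-1 = 3:
  s[U,U] = ((2)·(2) + (1)·(1) + (0)·(0) + (-3)·(-3)) / 3 = 14/3 = 4.6667
  s[U,V] = ((2)·(-2.5) + (1)·(0.5) + (0)·(2.5) + (-3)·(-0.5)) / 3 = -3/3 = -1
  s[V,V] = ((-2.5)·(-2.5) + (0.5)·(0.5) + (2.5)·(2.5) + (-0.5)·(-0.5)) / 3 = 13/3 = 4.3333
  Sample standard deviations s_i = √(s[i,i]):
  s(U) = √(4.6667) = 2.1602
  s(V) = √(4.3333) = 2.0817

Step 3 — r_{ij} = s_{ij} / (s_i · s_j):
  r[U,U] = 1 (diagonal).
  r[U,V] = -1 / (2.1602 · 2.0817) = -1 / 4.4969 = -0.2224
  r[V,V] = 1 (diagonal).

R is symmetric with unit diagonal. Assembling:

R = [[1, -0.2224],
 [-0.2224, 1]]


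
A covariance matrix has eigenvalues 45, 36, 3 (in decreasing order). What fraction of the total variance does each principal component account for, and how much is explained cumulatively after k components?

Step 1 — total variance = trace(Sigma) = Σ λ_i = 45 + 36 + 3 = 84.

Step 2 — fraction explained by component i = λ_i / Σ λ:
  PC1: 45/84 = 0.5357
  PC2: 36/84 = 0.4286
  PC3: 3/84 = 0.0357

Step 3 — cumulative fraction after k components = (λ_1 + ... + λ_k) / Σ λ:
  k = 1: 45/84 = 0.5357
  k = 2: (45 + 36)/84 = 81/84 = 0.9643
  k = 3: (45 + 36 + 3)/84 = 84/84 = 1

Summary (fraction, with percent):

explained: PC1 0.5357 (53.57%), PC2 0.4286 (42.86%), PC3 0.0357 (3.57%);  cumulative: 0.5357, 0.9643, 1


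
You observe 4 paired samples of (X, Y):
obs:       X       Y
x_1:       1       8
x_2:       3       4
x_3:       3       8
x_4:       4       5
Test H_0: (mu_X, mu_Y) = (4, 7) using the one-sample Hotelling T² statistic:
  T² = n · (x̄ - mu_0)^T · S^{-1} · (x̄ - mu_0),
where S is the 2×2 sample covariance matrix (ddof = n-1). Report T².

Step 1 — sample mean vector:
  mean(X) = (1 + 3 + 3 + 4) / 4 = 11/4 = 2.75
  mean(Y) = (8 + 4 + 8 + 5) / 4 = 25/4 = 6.25
  x̄ = (2.75, 6.25),  deviation x̄ - mu_0 = (2.75, 6.25) - (4, 7) = (-1.25, -0.75).

Step 2 — sample covariance matrix, S[i,j] = (1/(n-1)) · Σ_k (x_{k,i} - mean_i) · (x_{k,j} - mean_j), divisor n-1 = 3:
  S[X,X] = ((-1.75)·(-1.75) + (0.25)·(0.25) + (0.25)·(0.25) + (1.25)·(1.25)) / 3 = 4.75/3 = 1.5833
  S[X,Y] = ((-1.75)·(1.75) + (0.25)·(-2.25) + (0.25)·(1.75) + (1.25)·(-1.25)) / 3 = -4.75/3 = -1.5833
  S[Y,Y] = ((1.75)·(1.75) + (-2.25)·(-2.25) + (1.75)·(1.75) + (-1.25)·(-1.25)) / 3 = 12.75/3 = 4.25
  S = [[1.5833, -1.5833],
 [-1.5833, 4.25]].

Step 3 — invert S. det(S) = 1.5833·4.25 - (-1.5833)² = 4.2222.
  S^{-1} = (1/det) · [[d, -b], [-b, a]] = [[1.0066, 0.375],
 [0.375, 0.375]].

Step 4 — quadratic form (x̄ - mu_0)^T · S^{-1} · (x̄ - mu_0):
  S^{-1} · (x̄ - mu_0) = (-1.5395, -0.75),
  (x̄ - mu_0)^T · [...] = (-1.25)·(-1.5395) + (-0.75)·(-0.75) = 2.4868.

Step 5 — scale by n: T² = 4 · 2.4868 = 9.9474.

T² ≈ 9.9474


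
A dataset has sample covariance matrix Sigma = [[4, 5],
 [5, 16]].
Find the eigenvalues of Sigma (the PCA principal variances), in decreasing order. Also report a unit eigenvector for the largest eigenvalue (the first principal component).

Step 1 — characteristic polynomial of 2×2 Sigma:
  det(Sigma - λI) = λ² - trace · λ + det = 0.
  trace = 4 + 16 = 20, det = 4·16 - (5)² = 39.
Step 2 — discriminant:
  Δ = trace² - 4·det = 400 - 156 = 244.
Step 3 — eigenvalues:
  λ = (trace ± √Δ)/2 = (20 ± 15.6205)/2,
  λ_1 = 17.8102,  λ_2 = 2.1898.

Step 4 — unit eigenvector for λ_1: solve (Sigma - λ_1 I)v = 0. First row:
  (4 - 17.8102)·v_x + (5)·v_y = 0, i.e. (-13.8102)·v_x + (5)·v_y = 0,
  so v ∝ (b, λ_1 - a) = (5, 13.8102) = u.
  ||u|| = √((5)² + (13.8102)²) = √(215.723) ≈ 14.6875,
  v_1 = u/||u|| ≈ (0.3404, 0.9403) (||v_1|| = 1).

λ_1 = 17.8102,  λ_2 = 2.1898;  v_1 ≈ (0.3404, 0.9403)


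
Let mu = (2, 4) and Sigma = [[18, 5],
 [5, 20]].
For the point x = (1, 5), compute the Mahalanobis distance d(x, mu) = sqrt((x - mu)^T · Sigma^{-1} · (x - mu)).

Step 1 — centre the observation: (x - mu) = (-1, 1).

Step 2 — invert Sigma. det(Sigma) = 18·20 - (5)² = 335.
  Sigma^{-1} = (1/det) · [[d, -b], [-b, a]] = [[0.0597, -0.0149],
 [-0.0149, 0.0537]].

Step 3 — form the quadratic (x - mu)^T · Sigma^{-1} · (x - mu):
  Sigma^{-1} · (x - mu) = (-0.0746, 0.0687).
  (x - mu)^T · [Sigma^{-1} · (x - mu)] = (-1)·(-0.0746) + (1)·(0.0687) = 0.1433.

Step 4 — take square root: d = √(0.1433) ≈ 0.3785.

d(x, mu) = √(0.1433) ≈ 0.3785


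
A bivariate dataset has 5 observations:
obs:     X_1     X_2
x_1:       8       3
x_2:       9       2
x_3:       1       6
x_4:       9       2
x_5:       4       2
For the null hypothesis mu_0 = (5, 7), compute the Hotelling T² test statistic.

Step 1 — sample mean vector:
  mean(X_1) = (8 + 9 + 1 + 9 + 4) / 5 = 31/5 = 6.2
  mean(X_2) = (3 + 2 + 6 + 2 + 2) / 5 = 15/5 = 3
  x̄ = (6.2, 3),  deviation x̄ - mu_0 = (6.2, 3) - (5, 7) = (1.2, -4).

Step 2 — sample covariance matrix, S[i,j] = (1/(n-1)) · Σ_k (x_{k,i} - mean_i) · (x_{k,j} - mean_j), divisor n-1 = 4:
  S[X_1,X_1] = ((1.8)·(1.8) + (2.8)·(2.8) + (-5.2)·(-5.2) + (2.8)·(2.8) + (-2.2)·(-2.2)) / 4 = 50.8/4 = 12.7
  S[X_1,X_2] = ((1.8)·(0) + (2.8)·(-1) + (-5.2)·(3) + (2.8)·(-1) + (-2.2)·(-1)) / 4 = -19/4 = -4.75
  S[X_2,X_2] = ((0)·(0) + (-1)·(-1) + (3)·(3) + (-1)·(-1) + (-1)·(-1)) / 4 = 12/4 = 3
  S = [[12.7, -4.75],
 [-4.75, 3]].

Step 3 — invert S. det(S) = 12.7·3 - (-4.75)² = 15.5375.
  S^{-1} = (1/det) · [[d, -b], [-b, a]] = [[0.1931, 0.3057],
 [0.3057, 0.8174]].

Step 4 — quadratic form (x̄ - mu_0)^T · S^{-1} · (x̄ - mu_0):
  S^{-1} · (x̄ - mu_0) = (-0.9912, -2.9027),
  (x̄ - mu_0)^T · [...] = (1.2)·(-0.9912) + (-4)·(-2.9027) = 10.4212.

Step 5 — scale by n: T² = 5 · 10.4212 = 52.1062.

T² ≈ 52.1062


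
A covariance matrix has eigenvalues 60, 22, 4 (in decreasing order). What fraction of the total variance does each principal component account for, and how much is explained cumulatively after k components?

Step 1 — total variance = trace(Sigma) = Σ λ_i = 60 + 22 + 4 = 86.

Step 2 — fraction explained by component i = λ_i / Σ λ:
  PC1: 60/86 = 0.6977
  PC2: 22/86 = 0.2558
  PC3: 4/86 = 0.0465

Step 3 — cumulative fraction after k components = (λ_1 + ... + λ_k) / Σ λ:
  k = 1: 60/86 = 0.6977
  k = 2: (60 + 22)/86 = 82/86 = 0.9535
  k = 3: (60 + 22 + 4)/86 = 86/86 = 1

Summary (fraction, with percent):

explained: PC1 0.6977 (69.77%), PC2 0.2558 (25.58%), PC3 0.0465 (4.65%);  cumulative: 0.6977, 0.9535, 1


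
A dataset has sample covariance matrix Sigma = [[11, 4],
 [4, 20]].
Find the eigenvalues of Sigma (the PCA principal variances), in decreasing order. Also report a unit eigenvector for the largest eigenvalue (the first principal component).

Step 1 — characteristic polynomial of 2×2 Sigma:
  det(Sigma - λI) = λ² - trace · λ + det = 0.
  trace = 11 + 20 = 31, det = 11·20 - (4)² = 204.
Step 2 — discriminant:
  Δ = trace² - 4·det = 961 - 816 = 145.
Step 3 — eigenvalues:
  λ = (trace ± √Δ)/2 = (31 ± 12.0416)/2,
  λ_1 = 21.5208,  λ_2 = 9.4792.

Step 4 — unit eigenvector for λ_1: solve (Sigma - λ_1 I)v = 0. First row:
  (11 - 21.5208)·v_x + (4)·v_y = 0, i.e. (-10.5208)·v_x + (4)·v_y = 0,
  so v ∝ (b, λ_1 - a) = (4, 10.5208) = u.
  ||u|| = √((4)² + (10.5208)²) = √(126.6872) ≈ 11.2555,
  v_1 = u/||u|| ≈ (0.3554, 0.9347) (||v_1|| = 1).

λ_1 = 21.5208,  λ_2 = 9.4792;  v_1 ≈ (0.3554, 0.9347)


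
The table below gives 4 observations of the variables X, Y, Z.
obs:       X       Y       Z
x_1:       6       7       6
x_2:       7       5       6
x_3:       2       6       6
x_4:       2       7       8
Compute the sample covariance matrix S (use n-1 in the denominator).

Step 1 — column means:
  mean(X) = (6 + 7 + 2 + 2) / 4 = 17/4 = 4.25
  mean(Y) = (7 + 5 + 6 + 7) / 4 = 25/4 = 6.25
  mean(Z) = (6 + 6 + 6 + 8) / 4 = 26/4 = 6.5

Step 2 — sample covariance S[i,j] = (1/(n-1)) · Σ_k (x_{k,i} - mean_i) · (x_{k,j} - mean_j), with n-1 = 3.
  S[X,X] = ((1.75)·(1.75) + (2.75)·(2.75) + (-2.25)·(-2.25) + (-2.25)·(-2.25)) / 3 = 20.75/3 = 6.9167
  S[X,Y] = ((1.75)·(0.75) + (2.75)·(-1.25) + (-2.25)·(-0.25) + (-2.25)·(0.75)) / 3 = -3.25/3 = -1.0833
  S[X,Z] = ((1.75)·(-0.5) + (2.75)·(-0.5) + (-2.25)·(-0.5) + (-2.25)·(1.5)) / 3 = -4.5/3 = -1.5
  S[Y,Y] = ((0.75)·(0.75) + (-1.25)·(-1.25) + (-0.25)·(-0.25) + (0.75)·(0.75)) / 3 = 2.75/3 = 0.9167
  S[Y,Z] = ((0.75)·(-0.5) + (-1.25)·(-0.5) + (-0.25)·(-0.5) + (0.75)·(1.5)) / 3 = 1.5/3 = 0.5
  S[Z,Z] = ((-0.5)·(-0.5) + (-0.5)·(-0.5) + (-0.5)·(-0.5) + (1.5)·(1.5)) / 3 = 3/3 = 1

S is symmetric (S[j,i] = S[i,j]). Assembling:

S = [[6.9167, -1.0833, -1.5],
 [-1.0833, 0.9167, 0.5],
 [-1.5, 0.5, 1]]


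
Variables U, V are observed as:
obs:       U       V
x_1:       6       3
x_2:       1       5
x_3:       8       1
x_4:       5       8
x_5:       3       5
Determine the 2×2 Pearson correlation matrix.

Step 1 — column means:
  mean(U) = (6 + 1 + 8 + 5 + 3) / 5 = 23/5 = 4.6
  mean(V) = (3 + 5 + 1 + 8 + 5) / 5 = 22/5 = 4.4

Step 2 — sample variances and covariances s[i,j] = (1/(n-1)) · Σ_k (x_{k,i} - mean_i) · (x_{k,j} - mean_j), with n-1 = 4:
  s[U,U] = ((1.4)·(1.4) + (-3.6)·(-3.6) + (3.4)·(3.4) + (0.4)·(0.4) + (-1.6)·(-1.6)) / 4 = 29.2/4 = 7.3
  s[U,V] = ((1.4)·(-1.4) + (-3.6)·(0.6) + (3.4)·(-3.4) + (0.4)·(3.6) + (-1.6)·(0.6)) / 4 = -15.2/4 = -3.8
  s[V,V] = ((-1.4)·(-1.4) + (0.6)·(0.6) + (-3.4)·(-3.4) + (3.6)·(3.6) + (0.6)·(0.6)) / 4 = 27.2/4 = 6.8
  Sample standard deviations s_i = √(s[i,i]):
  s(U) = √(7.3) = 2.7019
  s(V) = √(6.8) = 2.6077

Step 3 — r_{ij} = s_{ij} / (s_i · s_j):
  r[U,U] = 1 (diagonal).
  r[U,V] = -3.8 / (2.7019 · 2.6077) = -3.8 / 7.0456 = -0.5393
  r[V,V] = 1 (diagonal).

R is symmetric with unit diagonal. Assembling:

R = [[1, -0.5393],
 [-0.5393, 1]]


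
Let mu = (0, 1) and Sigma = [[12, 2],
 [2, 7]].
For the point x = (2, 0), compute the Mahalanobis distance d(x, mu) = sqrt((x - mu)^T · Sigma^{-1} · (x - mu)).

Step 1 — centre the observation: (x - mu) = (2, -1).

Step 2 — invert Sigma. det(Sigma) = 12·7 - (2)² = 80.
  Sigma^{-1} = (1/det) · [[d, -b], [-b, a]] = [[0.0875, -0.025],
 [-0.025, 0.15]].

Step 3 — form the quadratic (x - mu)^T · Sigma^{-1} · (x - mu):
  Sigma^{-1} · (x - mu) = (0.2, -0.2).
  (x - mu)^T · [Sigma^{-1} · (x - mu)] = (2)·(0.2) + (-1)·(-0.2) = 0.6.

Step 4 — take square root: d = √(0.6) ≈ 0.7746.

d(x, mu) = √(0.6) ≈ 0.7746


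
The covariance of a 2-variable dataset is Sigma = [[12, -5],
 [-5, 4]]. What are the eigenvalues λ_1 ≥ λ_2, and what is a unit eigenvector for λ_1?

Step 1 — characteristic polynomial of 2×2 Sigma:
  det(Sigma - λI) = λ² - trace · λ + det = 0.
  trace = 12 + 4 = 16, det = 12·4 - (-5)² = 23.
Step 2 — discriminant:
  Δ = trace² - 4·det = 256 - 92 = 164.
Step 3 — eigenvalues:
  λ = (trace ± √Δ)/2 = (16 ± 12.8062)/2,
  λ_1 = 14.4031,  λ_2 = 1.5969.

Step 4 — unit eigenvector for λ_1: solve (Sigma - λ_1 I)v = 0. First row:
  (12 - 14.4031)·v_x + (-5)·v_y = 0, i.e. (-2.4031)·v_x + (-5)·v_y = 0,
  so v ∝ (b, λ_1 - a) = (-5, 2.4031); multiply by -1 so the first entry is positive: u = (5, -2.4031).
  ||u|| = √((5)² + (-2.4031)²) = √(30.775) ≈ 5.5475,
  v_1 = u/||u|| ≈ (0.9013, -0.4332) (||v_1|| = 1).

λ_1 = 14.4031,  λ_2 = 1.5969;  v_1 ≈ (0.9013, -0.4332)


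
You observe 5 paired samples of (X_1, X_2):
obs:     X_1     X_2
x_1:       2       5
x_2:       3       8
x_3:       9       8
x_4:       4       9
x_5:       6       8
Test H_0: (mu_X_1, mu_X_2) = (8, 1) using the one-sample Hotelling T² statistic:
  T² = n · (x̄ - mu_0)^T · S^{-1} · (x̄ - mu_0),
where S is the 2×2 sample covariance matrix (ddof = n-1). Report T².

Step 1 — sample mean vector:
  mean(X_1) = (2 + 3 + 9 + 4 + 6) / 5 = 24/5 = 4.8
  mean(X_2) = (5 + 8 + 8 + 9 + 8) / 5 = 38/5 = 7.6
  x̄ = (4.8, 7.6),  deviation x̄ - mu_0 = (4.8, 7.6) - (8, 1) = (-3.2, 6.6).

Step 2 — sample covariance matrix, S[i,j] = (1/(n-1)) · Σ_k (x_{k,i} - mean_i) · (x_{k,j} - mean_j), divisor n-1 = 4:
  S[X_1,X_1] = ((-2.8)·(-2.8) + (-1.8)·(-1.8) + (4.2)·(4.2) + (-0.8)·(-0.8) + (1.2)·(1.2)) / 4 = 30.8/4 = 7.7
  S[X_1,X_2] = ((-2.8)·(-2.6) + (-1.8)·(0.4) + (4.2)·(0.4) + (-0.8)·(1.4) + (1.2)·(0.4)) / 4 = 7.6/4 = 1.9
  S[X_2,X_2] = ((-2.6)·(-2.6) + (0.4)·(0.4) + (0.4)·(0.4) + (1.4)·(1.4) + (0.4)·(0.4)) / 4 = 9.2/4 = 2.3
  S = [[7.7, 1.9],
 [1.9, 2.3]].

Step 3 — invert S. det(S) = 7.7·2.3 - (1.9)² = 14.1.
  S^{-1} = (1/det) · [[d, -b], [-b, a]] = [[0.1631, -0.1348],
 [-0.1348, 0.5461]].

Step 4 — quadratic form (x̄ - mu_0)^T · S^{-1} · (x̄ - mu_0):
  S^{-1} · (x̄ - mu_0) = (-1.4113, 4.0355),
  (x̄ - mu_0)^T · [...] = (-3.2)·(-1.4113) + (6.6)·(4.0355) = 31.1504.

Step 5 — scale by n: T² = 5 · 31.1504 = 155.7518.

T² ≈ 155.7518


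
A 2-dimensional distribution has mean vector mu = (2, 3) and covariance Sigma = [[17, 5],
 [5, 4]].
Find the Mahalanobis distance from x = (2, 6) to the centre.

Step 1 — centre the observation: (x - mu) = (0, 3).

Step 2 — invert Sigma. det(Sigma) = 17·4 - (5)² = 43.
  Sigma^{-1} = (1/det) · [[d, -b], [-b, a]] = [[0.093, -0.1163],
 [-0.1163, 0.3953]].

Step 3 — form the quadratic (x - mu)^T · Sigma^{-1} · (x - mu):
  Sigma^{-1} · (x - mu) = (-0.3488, 1.186).
  (x - mu)^T · [Sigma^{-1} · (x - mu)] = (0)·(-0.3488) + (3)·(1.186) = 3.5581.

Step 4 — take square root: d = √(3.5581) ≈ 1.8863.

d(x, mu) = √(3.5581) ≈ 1.8863


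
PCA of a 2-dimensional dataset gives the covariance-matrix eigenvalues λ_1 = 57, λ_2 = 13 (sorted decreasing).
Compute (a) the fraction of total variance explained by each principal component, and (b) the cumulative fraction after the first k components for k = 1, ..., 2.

Step 1 — total variance = trace(Sigma) = Σ λ_i = 57 + 13 = 70.

Step 2 — fraction explained by component i = λ_i / Σ λ:
  PC1: 57/70 = 0.8143
  PC2: 13/70 = 0.1857

Step 3 — cumulative fraction after k components = (λ_1 + ... + λ_k) / Σ λ:
  k = 1: 57/70 = 0.8143
  k = 2: (57 + 13)/70 = 70/70 = 1

Summary (fraction, with percent):

explained: PC1 0.8143 (81.43%), PC2 0.1857 (18.57%);  cumulative: 0.8143, 1


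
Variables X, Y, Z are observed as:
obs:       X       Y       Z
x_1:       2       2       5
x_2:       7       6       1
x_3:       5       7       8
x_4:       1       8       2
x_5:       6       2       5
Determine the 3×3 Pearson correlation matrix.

Step 1 — column means:
  mean(X) = (2 + 7 + 5 + 1 + 6) / 5 = 21/5 = 4.2
  mean(Y) = (2 + 6 + 7 + 8 + 2) / 5 = 25/5 = 5
  mean(Z) = (5 + 1 + 8 + 2 + 5) / 5 = 21/5 = 4.2

Step 2 — sample variances and covariances s[i,j] = (1/(n-1)) · Σ_k (x_{k,i} - mean_i) · (x_{k,j} - mean_j), with n-1 = 4:
  s[X,X] = ((-2.2)·(-2.2) + (2.8)·(2.8) + (0.8)·(0.8) + (-3.2)·(-3.2) + (1.8)·(1.8)) / 4 = 26.8/4 = 6.7
  s[X,Y] = ((-2.2)·(-3) + (2.8)·(1) + (0.8)·(2) + (-3.2)·(3) + (1.8)·(-3)) / 4 = -4/4 = -1
  s[X,Z] = ((-2.2)·(0.8) + (2.8)·(-3.2) + (0.8)·(3.8) + (-3.2)·(-2.2) + (1.8)·(0.8)) / 4 = 0.8/4 = 0.2
  s[Y,Y] = ((-3)·(-3) + (1)·(1) + (2)·(2) + (3)·(3) + (-3)·(-3)) / 4 = 32/4 = 8
  s[Y,Z] = ((-3)·(0.8) + (1)·(-3.2) + (2)·(3.8) + (3)·(-2.2) + (-3)·(0.8)) / 4 = -7/4 = -1.75
  s[Z,Z] = ((0.8)·(0.8) + (-3.2)·(-3.2) + (3.8)·(3.8) + (-2.2)·(-2.2) + (0.8)·(0.8)) / 4 = 30.8/4 = 7.7
  Sample standard deviations s_i = √(s[i,i]):
  s(X) = √(6.7) = 2.5884
  s(Y) = √(8) = 2.8284
  s(Z) = √(7.7) = 2.7749

Step 3 — r_{ij} = s_{ij} / (s_i · s_j):
  r[X,X] = 1 (diagonal).
  r[X,Y] = -1 / (2.5884 · 2.8284) = -1 / 7.3212 = -0.1366
  r[X,Z] = 0.2 / (2.5884 · 2.7749) = 0.2 / 7.1826 = 0.0278
  r[Y,Y] = 1 (diagonal).
  r[Y,Z] = -1.75 / (2.8284 · 2.7749) = -1.75 / 7.8486 = -0.223
  r[Z,Z] = 1 (diagonal).

R is symmetric with unit diagonal. Assembling:

R = [[1, -0.1366, 0.0278],
 [-0.1366, 1, -0.223],
 [0.0278, -0.223, 1]]


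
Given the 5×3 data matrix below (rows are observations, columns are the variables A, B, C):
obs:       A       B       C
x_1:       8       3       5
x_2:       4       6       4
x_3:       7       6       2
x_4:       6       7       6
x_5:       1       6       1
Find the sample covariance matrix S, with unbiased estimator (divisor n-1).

Step 1 — column means:
  mean(A) = (8 + 4 + 7 + 6 + 1) / 5 = 26/5 = 5.2
  mean(B) = (3 + 6 + 6 + 7 + 6) / 5 = 28/5 = 5.6
  mean(C) = (5 + 4 + 2 + 6 + 1) / 5 = 18/5 = 3.6

Step 2 — sample covariance S[i,j] = (1/(n-1)) · Σ_k (x_{k,i} - mean_i) · (x_{k,j} - mean_j), with n-1 = 4.
  S[A,A] = ((2.8)·(2.8) + (-1.2)·(-1.2) + (1.8)·(1.8) + (0.8)·(0.8) + (-4.2)·(-4.2)) / 4 = 30.8/4 = 7.7
  S[A,B] = ((2.8)·(-2.6) + (-1.2)·(0.4) + (1.8)·(0.4) + (0.8)·(1.4) + (-4.2)·(0.4)) / 4 = -7.6/4 = -1.9
  S[A,C] = ((2.8)·(1.4) + (-1.2)·(0.4) + (1.8)·(-1.6) + (0.8)·(2.4) + (-4.2)·(-2.6)) / 4 = 13.4/4 = 3.35
  S[B,B] = ((-2.6)·(-2.6) + (0.4)·(0.4) + (0.4)·(0.4) + (1.4)·(1.4) + (0.4)·(0.4)) / 4 = 9.2/4 = 2.3
  S[B,C] = ((-2.6)·(1.4) + (0.4)·(0.4) + (0.4)·(-1.6) + (1.4)·(2.4) + (0.4)·(-2.6)) / 4 = -1.8/4 = -0.45
  S[C,C] = ((1.4)·(1.4) + (0.4)·(0.4) + (-1.6)·(-1.6) + (2.4)·(2.4) + (-2.6)·(-2.6)) / 4 = 17.2/4 = 4.3

S is symmetric (S[j,i] = S[i,j]). Assembling:

S = [[7.7, -1.9, 3.35],
 [-1.9, 2.3, -0.45],
 [3.35, -0.45, 4.3]]


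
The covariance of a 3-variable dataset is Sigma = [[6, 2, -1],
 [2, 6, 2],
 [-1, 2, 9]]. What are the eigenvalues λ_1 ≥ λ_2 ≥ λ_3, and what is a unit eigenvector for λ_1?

Step 1 — characteristic polynomial p(λ) = det(λI - Sigma) = λ³ - tr·λ² + c_1·λ - det, where tr = trace, c_1 = sum of the principal 2×2 minors, det = det(Sigma):
  tr = 6 + 6 + 9 = 21,
  c_1 = (6·6 - (2)²) + (6·9 - (-1)²) + (6·9 - (2)²) = 32 + 53 + 50 = 135,
  det = 6·(6·9 - (2)²) - (2)·((2)·9 - (2)·(-1)) + (-1)·((2)·(2) - 6·(-1)) = 6·(50) - (2)·(20) + (-1)·(10) = 250.
  So p(λ) = λ³ - 21λ² + 135λ - 250.
Step 2 — look for an integer root (rational root theorem: any rational root is an integer divisor of 250). Testing λ = 10:
  p(10) = 1000 - 2100 + 1350 - 250 = 0  ✓
  Dividing out (λ - 10): p(λ) = (λ - 10)(λ² - 11λ + 25).
Step 3 — remaining eigenvalues from the quadratic λ² - 11λ + 25 = 0:
  Δ = 11² - 4·25 = 121 - 100 = 21,  λ = (11 ± √21)/2 = (11 ± 4.5826)/2 ≈ 7.7913 or 3.2087.
  Sorted: λ_1 = 10,  λ_2 = 7.7913,  λ_3 = 3.2087  (check: sum = 21 = tr ✓).

Step 4 — unit eigenvector for λ_1 = 10: v spans the null space of (Sigma - λ_1 I), whose rows are
  r_1 = (-4, 2, -1),  r_2 = (2, -4, 2),  r_3 = (-1, 2, -1).
  v is orthogonal to every row, so take v ∝ r_1 × r_2 = ((2)·(2) - (-1)·(-4), (-1)·(2) - (-4)·(2), (-4)·(-4) - (2)·(2)) = (0, 6, 12).
  Rescale (divide by 6): u = (0, 1, 2).
  ||u|| = √((0)² + (1)² + (2)²) = √(5) ≈ 2.2361,  v_1 = u/||u|| ≈ (0, 0.4472, 0.8944) (||v_1|| = 1).

λ_1 = 10,  λ_2 = 7.7913,  λ_3 = 3.2087;  v_1 ≈ (0, 0.4472, 0.8944)


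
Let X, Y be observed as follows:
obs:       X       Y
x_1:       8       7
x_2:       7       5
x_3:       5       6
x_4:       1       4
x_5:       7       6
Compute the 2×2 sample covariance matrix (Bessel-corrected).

Step 1 — column means:
  mean(X) = (8 + 7 + 5 + 1 + 7) / 5 = 28/5 = 5.6
  mean(Y) = (7 + 5 + 6 + 4 + 6) / 5 = 28/5 = 5.6

Step 2 — sample covariance S[i,j] = (1/(n-1)) · Σ_k (x_{k,i} - mean_i) · (x_{k,j} - mean_j), with n-1 = 4.
  S[X,X] = ((2.4)·(2.4) + (1.4)·(1.4) + (-0.6)·(-0.6) + (-4.6)·(-4.6) + (1.4)·(1.4)) / 4 = 31.2/4 = 7.8
  S[X,Y] = ((2.4)·(1.4) + (1.4)·(-0.6) + (-0.6)·(0.4) + (-4.6)·(-1.6) + (1.4)·(0.4)) / 4 = 10.2/4 = 2.55
  S[Y,Y] = ((1.4)·(1.4) + (-0.6)·(-0.6) + (0.4)·(0.4) + (-1.6)·(-1.6) + (0.4)·(0.4)) / 4 = 5.2/4 = 1.3

S is symmetric (S[j,i] = S[i,j]). Assembling:

S = [[7.8, 2.55],
 [2.55, 1.3]]


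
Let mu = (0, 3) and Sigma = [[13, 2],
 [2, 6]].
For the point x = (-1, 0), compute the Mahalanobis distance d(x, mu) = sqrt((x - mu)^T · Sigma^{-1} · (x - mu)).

Step 1 — centre the observation: (x - mu) = (-1, -3).

Step 2 — invert Sigma. det(Sigma) = 13·6 - (2)² = 74.
  Sigma^{-1} = (1/det) · [[d, -b], [-b, a]] = [[0.0811, -0.027],
 [-0.027, 0.1757]].

Step 3 — form the quadratic (x - mu)^T · Sigma^{-1} · (x - mu):
  Sigma^{-1} · (x - mu) = (0, -0.5).
  (x - mu)^T · [Sigma^{-1} · (x - mu)] = (-1)·(0) + (-3)·(-0.5) = 1.5.

Step 4 — take square root: d = √(1.5) ≈ 1.2247.

d(x, mu) = √(1.5) ≈ 1.2247


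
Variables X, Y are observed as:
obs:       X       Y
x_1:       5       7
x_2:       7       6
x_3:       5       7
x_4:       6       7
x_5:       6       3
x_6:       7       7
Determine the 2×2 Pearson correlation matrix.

Step 1 — column means:
  mean(X) = (5 + 7 + 5 + 6 + 6 + 7) / 6 = 36/6 = 6
  mean(Y) = (7 + 6 + 7 + 7 + 3 + 7) / 6 = 37/6 = 6.1667

Step 2 — sample variances and covariances s[i,j] = (1/(n-1)) · Σ_k (x_{k,i} - mean_i) · (x_{k,j} - mean_j), with n-1 = 5:
  s[X,X] = ((-1)·(-1) + (1)·(1) + (-1)·(-1) + (0)·(0) + (0)·(0) + (1)·(1)) / 5 = 4/5 = 0.8
  s[X,Y] = ((-1)·(0.8333) + (1)·(-0.1667) + (-1)·(0.8333) + (0)·(0.8333) + (0)·(-3.1667) + (1)·(0.8333)) / 5 = -1/5 = -0.2
  s[Y,Y] = ((0.8333)·(0.8333) + (-0.1667)·(-0.1667) + (0.8333)·(0.8333) + (0.8333)·(0.8333) + (-3.1667)·(-3.1667) + (0.8333)·(0.8333)) / 5 = 12.8333/5 = 2.5667
  Sample standard deviations s_i = √(s[i,i]):
  s(X) = √(0.8) = 0.8944
  s(Y) = √(2.5667) = 1.6021

Step 3 — r_{ij} = s_{ij} / (s_i · s_j):
  r[X,X] = 1 (diagonal).
  r[X,Y] = -0.2 / (0.8944 · 1.6021) = -0.2 / 1.4329 = -0.1396
  r[Y,Y] = 1 (diagonal).

R is symmetric with unit diagonal. Assembling:

R = [[1, -0.1396],
 [-0.1396, 1]]


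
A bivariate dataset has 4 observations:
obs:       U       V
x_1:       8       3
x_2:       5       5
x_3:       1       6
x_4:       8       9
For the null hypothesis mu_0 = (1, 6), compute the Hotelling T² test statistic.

Step 1 — sample mean vector:
  mean(U) = (8 + 5 + 1 + 8) / 4 = 22/4 = 5.5
  mean(V) = (3 + 5 + 6 + 9) / 4 = 23/4 = 5.75
  x̄ = (5.5, 5.75),  deviation x̄ - mu_0 = (5.5, 5.75) - (1, 6) = (4.5, -0.25).

Step 2 — sample covariance matrix, S[i,j] = (1/(n-1)) · Σ_k (x_{k,i} - mean_i) · (x_{k,j} - mean_j), divisor n-1 = 3:
  S[U,U] = ((2.5)·(2.5) + (-0.5)·(-0.5) + (-4.5)·(-4.5) + (2.5)·(2.5)) / 3 = 33/3 = 11
  S[U,V] = ((2.5)·(-2.75) + (-0.5)·(-0.75) + (-4.5)·(0.25) + (2.5)·(3.25)) / 3 = 0.5/3 = 0.1667
  S[V,V] = ((-2.75)·(-2.75) + (-0.75)·(-0.75) + (0.25)·(0.25) + (3.25)·(3.25)) / 3 = 18.75/3 = 6.25
  S = [[11, 0.1667],
 [0.1667, 6.25]].

Step 3 — invert S. det(S) = 11·6.25 - (0.1667)² = 68.7222.
  S^{-1} = (1/det) · [[d, -b], [-b, a]] = [[0.0909, -0.0024],
 [-0.0024, 0.1601]].

Step 4 — quadratic form (x̄ - mu_0)^T · S^{-1} · (x̄ - mu_0):
  S^{-1} · (x̄ - mu_0) = (0.4099, -0.0509),
  (x̄ - mu_0)^T · [...] = (4.5)·(0.4099) + (-0.25)·(-0.0509) = 1.8571.

Step 5 — scale by n: T² = 4 · 1.8571 = 7.4285.

T² ≈ 7.4285


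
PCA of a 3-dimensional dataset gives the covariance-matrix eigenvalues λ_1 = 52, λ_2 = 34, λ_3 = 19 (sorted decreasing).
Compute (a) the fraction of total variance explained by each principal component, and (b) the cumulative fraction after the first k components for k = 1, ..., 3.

Step 1 — total variance = trace(Sigma) = Σ λ_i = 52 + 34 + 19 = 105.

Step 2 — fraction explained by component i = λ_i / Σ λ:
  PC1: 52/105 = 0.4952
  PC2: 34/105 = 0.3238
  PC3: 19/105 = 0.181

Step 3 — cumulative fraction after k components = (λ_1 + ... + λ_k) / Σ λ:
  k = 1: 52/105 = 0.4952
  k = 2: (52 + 34)/105 = 86/105 = 0.819
  k = 3: (52 + 34 + 19)/105 = 105/105 = 1

Summary (fraction, with percent):

explained: PC1 0.4952 (49.52%), PC2 0.3238 (32.38%), PC3 0.181 (18.1%);  cumulative: 0.4952, 0.819, 1


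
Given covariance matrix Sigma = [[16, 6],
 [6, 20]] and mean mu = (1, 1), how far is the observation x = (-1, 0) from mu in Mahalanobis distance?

Step 1 — centre the observation: (x - mu) = (-2, -1).

Step 2 — invert Sigma. det(Sigma) = 16·20 - (6)² = 284.
  Sigma^{-1} = (1/det) · [[d, -b], [-b, a]] = [[0.0704, -0.0211],
 [-0.0211, 0.0563]].

Step 3 — form the quadratic (x - mu)^T · Sigma^{-1} · (x - mu):
  Sigma^{-1} · (x - mu) = (-0.1197, -0.0141).
  (x - mu)^T · [Sigma^{-1} · (x - mu)] = (-2)·(-0.1197) + (-1)·(-0.0141) = 0.2535.

Step 4 — take square root: d = √(0.2535) ≈ 0.5035.

d(x, mu) = √(0.2535) ≈ 0.5035


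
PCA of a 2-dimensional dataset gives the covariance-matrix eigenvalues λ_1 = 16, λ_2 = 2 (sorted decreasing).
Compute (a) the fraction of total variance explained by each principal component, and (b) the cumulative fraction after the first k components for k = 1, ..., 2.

Step 1 — total variance = trace(Sigma) = Σ λ_i = 16 + 2 = 18.

Step 2 — fraction explained by component i = λ_i / Σ λ:
  PC1: 16/18 = 0.8889
  PC2: 2/18 = 0.1111

Step 3 — cumulative fraction after k components = (λ_1 + ... + λ_k) / Σ λ:
  k = 1: 16/18 = 0.8889
  k = 2: (16 + 2)/18 = 18/18 = 1

Summary (fraction, with percent):

explained: PC1 0.8889 (88.89%), PC2 0.1111 (11.11%);  cumulative: 0.8889, 1


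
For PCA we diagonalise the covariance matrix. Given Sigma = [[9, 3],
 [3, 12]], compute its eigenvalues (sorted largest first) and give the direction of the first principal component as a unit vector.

Step 1 — characteristic polynomial of 2×2 Sigma:
  det(Sigma - λI) = λ² - trace · λ + det = 0.
  trace = 9 + 12 = 21, det = 9·12 - (3)² = 99.
Step 2 — discriminant:
  Δ = trace² - 4·det = 441 - 396 = 45.
Step 3 — eigenvalues:
  λ = (trace ± √Δ)/2 = (21 ± 6.7082)/2,
  λ_1 = 13.8541,  λ_2 = 7.1459.

Step 4 — unit eigenvector for λ_1: solve (Sigma - λ_1 I)v = 0. First row:
  (9 - 13.8541)·v_x + (3)·v_y = 0, i.e. (-4.8541)·v_x + (3)·v_y = 0,
  so v ∝ (b, λ_1 - a) = (3, 4.8541) = u.
  ||u|| = √((3)² + (4.8541)²) = √(32.5623) ≈ 5.7063,
  v_1 = u/||u|| ≈ (0.5257, 0.8507) (||v_1|| = 1).

λ_1 = 13.8541,  λ_2 = 7.1459;  v_1 ≈ (0.5257, 0.8507)


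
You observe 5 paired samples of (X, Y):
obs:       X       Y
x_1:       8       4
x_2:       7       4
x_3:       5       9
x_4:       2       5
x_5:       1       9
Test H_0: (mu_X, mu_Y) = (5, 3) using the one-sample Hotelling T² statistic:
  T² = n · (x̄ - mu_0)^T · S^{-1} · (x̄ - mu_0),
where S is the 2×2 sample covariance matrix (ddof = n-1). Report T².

Step 1 — sample mean vector:
  mean(X) = (8 + 7 + 5 + 2 + 1) / 5 = 23/5 = 4.6
  mean(Y) = (4 + 4 + 9 + 5 + 9) / 5 = 31/5 = 6.2
  x̄ = (4.6, 6.2),  deviation x̄ - mu_0 = (4.6, 6.2) - (5, 3) = (-0.4, 3.2).

Step 2 — sample covariance matrix, S[i,j] = (1/(n-1)) · Σ_k (x_{k,i} - mean_i) · (x_{k,j} - mean_j), divisor n-1 = 4:
  S[X,X] = ((3.4)·(3.4) + (2.4)·(2.4) + (0.4)·(0.4) + (-2.6)·(-2.6) + (-3.6)·(-3.6)) / 4 = 37.2/4 = 9.3
  S[X,Y] = ((3.4)·(-2.2) + (2.4)·(-2.2) + (0.4)·(2.8) + (-2.6)·(-1.2) + (-3.6)·(2.8)) / 4 = -18.6/4 = -4.65
  S[Y,Y] = ((-2.2)·(-2.2) + (-2.2)·(-2.2) + (2.8)·(2.8) + (-1.2)·(-1.2) + (2.8)·(2.8)) / 4 = 26.8/4 = 6.7
  S = [[9.3, -4.65],
 [-4.65, 6.7]].

Step 3 — invert S. det(S) = 9.3·6.7 - (-4.65)² = 40.6875.
  S^{-1} = (1/det) · [[d, -b], [-b, a]] = [[0.1647, 0.1143],
 [0.1143, 0.2286]].

Step 4 — quadratic form (x̄ - mu_0)^T · S^{-1} · (x̄ - mu_0):
  S^{-1} · (x̄ - mu_0) = (0.2998, 0.6857),
  (x̄ - mu_0)^T · [...] = (-0.4)·(0.2998) + (3.2)·(0.6857) = 2.0743.

Step 5 — scale by n: T² = 5 · 2.0743 = 10.3717.

T² ≈ 10.3717


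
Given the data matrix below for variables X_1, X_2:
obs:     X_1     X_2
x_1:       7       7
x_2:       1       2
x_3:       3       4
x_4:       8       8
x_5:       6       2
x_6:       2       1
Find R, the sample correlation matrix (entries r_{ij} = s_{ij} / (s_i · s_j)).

Step 1 — column means:
  mean(X_1) = (7 + 1 + 3 + 8 + 6 + 2) / 6 = 27/6 = 4.5
  mean(X_2) = (7 + 2 + 4 + 8 + 2 + 1) / 6 = 24/6 = 4

Step 2 — sample variances and covariances s[i,j] = (1/(n-1)) · Σ_k (x_{k,i} - mean_i) · (x_{k,j} - mean_j), with n-1 = 5:
  s[X_1,X_1] = ((2.5)·(2.5) + (-3.5)·(-3.5) + (-1.5)·(-1.5) + (3.5)·(3.5) + (1.5)·(1.5) + (-2.5)·(-2.5)) / 5 = 41.5/5 = 8.3
  s[X_1,X_2] = ((2.5)·(3) + (-3.5)·(-2) + (-1.5)·(0) + (3.5)·(4) + (1.5)·(-2) + (-2.5)·(-3)) / 5 = 33/5 = 6.6
  s[X_2,X_2] = ((3)·(3) + (-2)·(-2) + (0)·(0) + (4)·(4) + (-2)·(-2) + (-3)·(-3)) / 5 = 42/5 = 8.4
  Sample standard deviations s_i = √(s[i,i]):
  s(X_1) = √(8.3) = 2.881
  s(X_2) = √(8.4) = 2.8983

Step 3 — r_{ij} = s_{ij} / (s_i · s_j):
  r[X_1,X_1] = 1 (diagonal).
  r[X_1,X_2] = 6.6 / (2.881 · 2.8983) = 6.6 / 8.3499 = 0.7904
  r[X_2,X_2] = 1 (diagonal).

R is symmetric with unit diagonal. Assembling:

R = [[1, 0.7904],
 [0.7904, 1]]


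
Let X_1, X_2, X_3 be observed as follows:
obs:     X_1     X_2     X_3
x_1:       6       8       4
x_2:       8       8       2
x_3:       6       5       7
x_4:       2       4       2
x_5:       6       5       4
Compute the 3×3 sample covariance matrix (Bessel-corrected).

Step 1 — column means:
  mean(X_1) = (6 + 8 + 6 + 2 + 6) / 5 = 28/5 = 5.6
  mean(X_2) = (8 + 8 + 5 + 4 + 5) / 5 = 30/5 = 6
  mean(X_3) = (4 + 2 + 7 + 2 + 4) / 5 = 19/5 = 3.8

Step 2 — sample covariance S[i,j] = (1/(n-1)) · Σ_k (x_{k,i} - mean_i) · (x_{k,j} - mean_j), with n-1 = 4.
  S[X_1,X_1] = ((0.4)·(0.4) + (2.4)·(2.4) + (0.4)·(0.4) + (-3.6)·(-3.6) + (0.4)·(0.4)) / 4 = 19.2/4 = 4.8
  S[X_1,X_2] = ((0.4)·(2) + (2.4)·(2) + (0.4)·(-1) + (-3.6)·(-2) + (0.4)·(-1)) / 4 = 12/4 = 3
  S[X_1,X_3] = ((0.4)·(0.2) + (2.4)·(-1.8) + (0.4)·(3.2) + (-3.6)·(-1.8) + (0.4)·(0.2)) / 4 = 3.6/4 = 0.9
  S[X_2,X_2] = ((2)·(2) + (2)·(2) + (-1)·(-1) + (-2)·(-2) + (-1)·(-1)) / 4 = 14/4 = 3.5
  S[X_2,X_3] = ((2)·(0.2) + (2)·(-1.8) + (-1)·(3.2) + (-2)·(-1.8) + (-1)·(0.2)) / 4 = -3/4 = -0.75
  S[X_3,X_3] = ((0.2)·(0.2) + (-1.8)·(-1.8) + (3.2)·(3.2) + (-1.8)·(-1.8) + (0.2)·(0.2)) / 4 = 16.8/4 = 4.2

S is symmetric (S[j,i] = S[i,j]). Assembling:

S = [[4.8, 3, 0.9],
 [3, 3.5, -0.75],
 [0.9, -0.75, 4.2]]
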